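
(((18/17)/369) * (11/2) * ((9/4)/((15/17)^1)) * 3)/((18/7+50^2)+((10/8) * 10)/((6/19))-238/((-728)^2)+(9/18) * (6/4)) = 2810808/59202474185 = 0.00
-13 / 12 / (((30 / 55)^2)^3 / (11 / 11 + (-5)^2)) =-299393809 / 279936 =-1069.51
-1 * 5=-5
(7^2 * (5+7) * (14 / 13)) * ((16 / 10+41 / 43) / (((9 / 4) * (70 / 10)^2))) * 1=40992 / 2795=14.67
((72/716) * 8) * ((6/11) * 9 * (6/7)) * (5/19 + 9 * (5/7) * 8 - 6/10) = 1585184256/9165695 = 172.95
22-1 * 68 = -46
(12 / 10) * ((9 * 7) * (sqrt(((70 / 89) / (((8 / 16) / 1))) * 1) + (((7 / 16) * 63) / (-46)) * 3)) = -250047 / 1840 + 756 * sqrt(3115) / 445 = -41.08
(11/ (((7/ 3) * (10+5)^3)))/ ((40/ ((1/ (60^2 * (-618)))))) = -11/ 700812000000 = -0.00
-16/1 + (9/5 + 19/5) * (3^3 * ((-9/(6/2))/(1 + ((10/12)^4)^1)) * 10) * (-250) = 1469633264/1921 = 765035.54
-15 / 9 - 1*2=-11 / 3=-3.67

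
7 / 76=0.09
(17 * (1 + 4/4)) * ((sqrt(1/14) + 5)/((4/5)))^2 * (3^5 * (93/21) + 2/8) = 64045375 * sqrt(14)/1568 + 4495985325/3136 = 1586497.78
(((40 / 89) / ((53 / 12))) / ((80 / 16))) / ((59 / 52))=4992 / 278303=0.02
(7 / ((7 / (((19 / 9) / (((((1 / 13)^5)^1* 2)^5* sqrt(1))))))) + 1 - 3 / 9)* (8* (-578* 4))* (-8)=619947958266139045010796667356016 / 9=68883106474015449445644070000000.00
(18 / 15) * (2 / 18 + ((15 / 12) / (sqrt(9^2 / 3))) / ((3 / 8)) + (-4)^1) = -14 / 3 + 4 * sqrt(3) / 9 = -3.90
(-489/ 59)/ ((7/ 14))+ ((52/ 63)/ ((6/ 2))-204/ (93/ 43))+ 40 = -70.62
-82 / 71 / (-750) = 41 / 26625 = 0.00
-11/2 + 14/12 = -13/3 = -4.33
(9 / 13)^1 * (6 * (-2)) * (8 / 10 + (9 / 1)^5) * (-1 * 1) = 31886892 / 65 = 490567.57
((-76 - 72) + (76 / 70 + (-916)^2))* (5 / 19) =29361818 / 133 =220765.55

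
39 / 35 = 1.11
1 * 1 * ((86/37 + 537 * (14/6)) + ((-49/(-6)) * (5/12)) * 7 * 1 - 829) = 1199183/2664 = 450.14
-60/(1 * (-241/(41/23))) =2460/5543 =0.44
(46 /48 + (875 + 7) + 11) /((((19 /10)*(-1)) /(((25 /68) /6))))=-2681875 /93024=-28.83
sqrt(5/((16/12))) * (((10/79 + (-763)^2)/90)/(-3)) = -45991361 * sqrt(15)/42660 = -4175.43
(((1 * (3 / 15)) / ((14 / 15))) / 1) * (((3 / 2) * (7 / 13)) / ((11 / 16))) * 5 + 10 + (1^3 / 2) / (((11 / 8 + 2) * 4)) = 43613 / 3861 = 11.30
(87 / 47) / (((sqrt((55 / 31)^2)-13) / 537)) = -16647 / 188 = -88.55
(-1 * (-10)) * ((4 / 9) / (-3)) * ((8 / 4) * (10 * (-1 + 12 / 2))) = -4000 / 27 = -148.15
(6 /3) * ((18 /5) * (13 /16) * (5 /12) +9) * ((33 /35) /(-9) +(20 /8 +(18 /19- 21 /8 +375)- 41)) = 582288137 /85120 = 6840.79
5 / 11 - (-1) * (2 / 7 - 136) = -10415 / 77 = -135.26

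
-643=-643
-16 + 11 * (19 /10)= 49 /10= 4.90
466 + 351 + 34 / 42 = 17174 / 21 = 817.81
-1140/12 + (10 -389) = -474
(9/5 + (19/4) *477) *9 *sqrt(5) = 408159 *sqrt(5)/20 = 45633.56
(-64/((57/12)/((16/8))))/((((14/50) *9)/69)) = -294400/399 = -737.84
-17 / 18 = -0.94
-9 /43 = -0.21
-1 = -1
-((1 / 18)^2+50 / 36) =-451 / 324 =-1.39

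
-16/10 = -8/5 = -1.60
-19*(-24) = 456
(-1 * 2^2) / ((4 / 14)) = -14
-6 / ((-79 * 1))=6 / 79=0.08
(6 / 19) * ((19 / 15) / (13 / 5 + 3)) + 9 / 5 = 131 / 70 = 1.87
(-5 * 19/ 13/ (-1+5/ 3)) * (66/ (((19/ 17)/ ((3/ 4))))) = -25245/ 52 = -485.48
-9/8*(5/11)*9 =-405/88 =-4.60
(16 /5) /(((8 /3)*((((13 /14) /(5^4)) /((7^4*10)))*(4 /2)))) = 126052500 /13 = 9696346.15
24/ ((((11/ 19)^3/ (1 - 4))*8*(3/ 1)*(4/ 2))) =-20577/ 2662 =-7.73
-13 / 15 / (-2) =13 / 30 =0.43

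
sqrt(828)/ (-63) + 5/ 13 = 5/ 13 -2*sqrt(23)/ 21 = -0.07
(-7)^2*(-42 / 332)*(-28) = 14406 / 83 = 173.57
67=67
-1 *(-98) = 98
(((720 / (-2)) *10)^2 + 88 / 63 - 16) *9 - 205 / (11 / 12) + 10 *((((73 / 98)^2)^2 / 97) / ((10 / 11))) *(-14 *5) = 819949048715424035 / 7029763048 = 116639642.49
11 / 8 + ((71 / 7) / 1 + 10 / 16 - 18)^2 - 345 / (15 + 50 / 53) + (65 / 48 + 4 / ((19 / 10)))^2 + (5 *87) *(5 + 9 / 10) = 17980319523877 / 6887672064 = 2610.51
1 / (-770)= -1 / 770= -0.00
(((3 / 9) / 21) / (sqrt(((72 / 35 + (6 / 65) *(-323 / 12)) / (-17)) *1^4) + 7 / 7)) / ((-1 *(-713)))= 2210 / 96774777- sqrt(6017830) / 677423439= 0.00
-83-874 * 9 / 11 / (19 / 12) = -5881 / 11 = -534.64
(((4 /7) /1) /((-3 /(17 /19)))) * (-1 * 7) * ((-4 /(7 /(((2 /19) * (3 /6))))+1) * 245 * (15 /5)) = 307020 /361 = 850.47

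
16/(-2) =-8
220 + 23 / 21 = 4643 / 21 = 221.10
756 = 756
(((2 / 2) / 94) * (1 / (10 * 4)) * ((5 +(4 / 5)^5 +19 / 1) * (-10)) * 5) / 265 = -9503 / 7784375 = -0.00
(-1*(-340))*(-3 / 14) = -510 / 7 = -72.86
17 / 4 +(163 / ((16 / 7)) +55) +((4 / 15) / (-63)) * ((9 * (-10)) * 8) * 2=45917 / 336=136.66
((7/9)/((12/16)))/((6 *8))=7/324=0.02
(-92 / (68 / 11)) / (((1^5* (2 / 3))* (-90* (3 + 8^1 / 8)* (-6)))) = -0.01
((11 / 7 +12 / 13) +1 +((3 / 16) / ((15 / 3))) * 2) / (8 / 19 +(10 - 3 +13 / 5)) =246867 / 693056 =0.36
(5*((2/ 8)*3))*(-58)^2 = 12615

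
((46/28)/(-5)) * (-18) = 207/35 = 5.91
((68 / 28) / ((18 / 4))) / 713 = 34 / 44919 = 0.00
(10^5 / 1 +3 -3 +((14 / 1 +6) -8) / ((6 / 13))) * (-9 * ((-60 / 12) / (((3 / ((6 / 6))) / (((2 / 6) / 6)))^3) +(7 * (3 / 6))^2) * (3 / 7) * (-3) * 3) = 10719058453 / 252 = 42535946.24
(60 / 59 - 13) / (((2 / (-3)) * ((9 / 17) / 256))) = 1538432 / 177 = 8691.71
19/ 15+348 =5239/ 15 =349.27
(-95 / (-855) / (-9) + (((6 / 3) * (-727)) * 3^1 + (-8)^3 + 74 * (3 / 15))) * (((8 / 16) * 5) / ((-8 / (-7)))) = -13775867 / 1296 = -10629.53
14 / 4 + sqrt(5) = sqrt(5) + 7 / 2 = 5.74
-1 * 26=-26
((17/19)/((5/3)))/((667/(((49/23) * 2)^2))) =489804/33520085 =0.01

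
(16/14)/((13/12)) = 96/91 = 1.05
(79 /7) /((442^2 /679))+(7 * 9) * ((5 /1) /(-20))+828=39673018 /48841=812.29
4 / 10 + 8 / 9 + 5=6.29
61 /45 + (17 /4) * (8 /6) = 7.02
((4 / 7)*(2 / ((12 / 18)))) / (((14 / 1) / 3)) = 18 / 49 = 0.37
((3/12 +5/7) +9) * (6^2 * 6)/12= 2511/14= 179.36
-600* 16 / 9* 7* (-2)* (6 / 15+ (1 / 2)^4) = 20720 / 3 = 6906.67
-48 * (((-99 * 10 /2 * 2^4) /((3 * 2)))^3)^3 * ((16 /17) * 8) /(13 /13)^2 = 74750927874450845073408000000000 /17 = 4397113404379461474906353000000.00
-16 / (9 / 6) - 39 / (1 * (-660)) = -7001 / 660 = -10.61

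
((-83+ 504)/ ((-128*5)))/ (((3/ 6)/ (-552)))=29049/ 40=726.22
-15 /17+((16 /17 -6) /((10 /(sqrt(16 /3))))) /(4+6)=-15 /17 -86*sqrt(3) /1275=-1.00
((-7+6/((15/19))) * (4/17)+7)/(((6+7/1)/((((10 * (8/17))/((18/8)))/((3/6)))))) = 77696/33813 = 2.30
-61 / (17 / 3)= -183 / 17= -10.76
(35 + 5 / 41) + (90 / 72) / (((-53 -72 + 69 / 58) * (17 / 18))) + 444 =2398027083 / 5005157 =479.11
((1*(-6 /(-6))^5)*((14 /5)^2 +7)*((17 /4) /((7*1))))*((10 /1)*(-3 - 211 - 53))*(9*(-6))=6495309 /5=1299061.80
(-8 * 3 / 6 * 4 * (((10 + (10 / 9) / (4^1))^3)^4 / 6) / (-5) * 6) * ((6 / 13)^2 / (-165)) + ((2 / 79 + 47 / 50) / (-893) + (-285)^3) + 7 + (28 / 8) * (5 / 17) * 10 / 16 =-1935246697377077986457670037797871 / 335827071674391336811200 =-5762628628.26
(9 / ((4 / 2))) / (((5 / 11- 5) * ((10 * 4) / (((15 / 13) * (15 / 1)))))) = -891 / 2080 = -0.43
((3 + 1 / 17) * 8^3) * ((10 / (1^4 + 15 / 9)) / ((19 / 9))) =898560 / 323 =2781.92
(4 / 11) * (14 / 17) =56 / 187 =0.30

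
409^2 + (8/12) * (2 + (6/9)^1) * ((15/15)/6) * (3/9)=13549769/81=167281.10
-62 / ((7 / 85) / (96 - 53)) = -226610 / 7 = -32372.86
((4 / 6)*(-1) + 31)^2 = 920.11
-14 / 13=-1.08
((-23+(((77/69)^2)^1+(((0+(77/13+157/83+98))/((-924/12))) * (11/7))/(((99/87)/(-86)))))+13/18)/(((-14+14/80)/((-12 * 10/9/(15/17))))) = 713839113716320/4593616946919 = 155.40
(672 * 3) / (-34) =-1008 / 17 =-59.29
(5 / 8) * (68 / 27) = 85 / 54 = 1.57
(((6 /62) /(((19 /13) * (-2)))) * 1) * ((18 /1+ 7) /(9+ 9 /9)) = -0.08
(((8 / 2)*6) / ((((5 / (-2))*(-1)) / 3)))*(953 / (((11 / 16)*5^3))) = 2195712 / 6875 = 319.38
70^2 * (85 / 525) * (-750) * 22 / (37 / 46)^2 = -27698440000 / 1369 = -20232607.74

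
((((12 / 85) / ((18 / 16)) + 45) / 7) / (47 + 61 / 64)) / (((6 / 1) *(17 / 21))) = 368224 / 13304115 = 0.03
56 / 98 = 4 / 7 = 0.57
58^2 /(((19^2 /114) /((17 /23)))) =343128 /437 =785.19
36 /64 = 9 /16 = 0.56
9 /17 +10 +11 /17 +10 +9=513 /17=30.18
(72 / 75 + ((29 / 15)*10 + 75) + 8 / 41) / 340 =293627 / 1045500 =0.28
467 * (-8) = -3736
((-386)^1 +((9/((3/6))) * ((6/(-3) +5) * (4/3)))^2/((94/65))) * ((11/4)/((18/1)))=826859/1692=488.69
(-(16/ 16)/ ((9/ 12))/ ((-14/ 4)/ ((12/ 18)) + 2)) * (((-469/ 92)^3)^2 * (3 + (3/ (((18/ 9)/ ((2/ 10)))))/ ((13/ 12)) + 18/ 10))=117065720241807491/ 3202312350848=36556.62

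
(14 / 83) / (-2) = -7 / 83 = -0.08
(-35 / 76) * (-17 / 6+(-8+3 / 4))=4235 / 912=4.64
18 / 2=9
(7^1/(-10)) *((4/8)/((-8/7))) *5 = 49/32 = 1.53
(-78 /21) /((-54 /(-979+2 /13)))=-12725 /189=-67.33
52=52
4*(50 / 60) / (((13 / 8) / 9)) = 240 / 13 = 18.46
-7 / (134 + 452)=-7 / 586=-0.01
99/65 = 1.52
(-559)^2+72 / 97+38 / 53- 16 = 1606390067 / 5141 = 312466.46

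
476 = 476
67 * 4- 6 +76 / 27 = 7150 / 27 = 264.81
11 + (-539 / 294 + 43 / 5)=17.77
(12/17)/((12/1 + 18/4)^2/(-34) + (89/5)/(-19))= -9120/115559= -0.08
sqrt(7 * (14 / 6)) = 7 * sqrt(3) / 3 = 4.04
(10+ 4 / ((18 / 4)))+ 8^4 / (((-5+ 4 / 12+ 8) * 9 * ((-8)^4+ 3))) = 10.92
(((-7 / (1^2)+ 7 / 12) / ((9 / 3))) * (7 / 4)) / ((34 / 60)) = -6.61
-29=-29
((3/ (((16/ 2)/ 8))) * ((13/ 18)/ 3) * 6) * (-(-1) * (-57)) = -247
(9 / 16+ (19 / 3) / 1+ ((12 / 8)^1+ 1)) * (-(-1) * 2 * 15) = 281.88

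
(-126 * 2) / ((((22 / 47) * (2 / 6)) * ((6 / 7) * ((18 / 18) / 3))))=-62181 / 11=-5652.82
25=25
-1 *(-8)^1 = 8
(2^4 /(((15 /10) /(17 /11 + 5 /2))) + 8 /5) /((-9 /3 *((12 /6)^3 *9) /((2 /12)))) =-923 /26730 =-0.03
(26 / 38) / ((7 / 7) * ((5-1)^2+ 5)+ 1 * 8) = 13 / 551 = 0.02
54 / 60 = 9 / 10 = 0.90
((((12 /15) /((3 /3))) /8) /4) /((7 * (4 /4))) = 0.00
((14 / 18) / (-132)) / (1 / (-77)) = 0.45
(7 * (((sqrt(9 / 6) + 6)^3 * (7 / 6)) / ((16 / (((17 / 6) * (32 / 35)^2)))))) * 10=9928 * sqrt(6) / 15 + 14688 / 5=4558.84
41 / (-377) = -41 / 377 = -0.11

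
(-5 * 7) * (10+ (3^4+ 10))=-3535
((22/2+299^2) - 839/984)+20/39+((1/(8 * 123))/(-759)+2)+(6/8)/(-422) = 183175146067943/2048626008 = 89413.66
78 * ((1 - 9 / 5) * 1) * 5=-312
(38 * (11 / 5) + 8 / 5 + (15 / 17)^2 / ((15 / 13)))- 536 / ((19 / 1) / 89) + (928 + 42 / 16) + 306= -260984397 / 219640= -1188.24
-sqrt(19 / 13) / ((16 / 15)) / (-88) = 15*sqrt(247) / 18304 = 0.01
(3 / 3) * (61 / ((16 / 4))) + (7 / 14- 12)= 15 / 4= 3.75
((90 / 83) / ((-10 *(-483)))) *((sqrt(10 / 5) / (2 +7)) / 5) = sqrt(2) / 200445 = 0.00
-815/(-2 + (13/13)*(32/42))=17115/26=658.27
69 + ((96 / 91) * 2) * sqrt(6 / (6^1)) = 6471 / 91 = 71.11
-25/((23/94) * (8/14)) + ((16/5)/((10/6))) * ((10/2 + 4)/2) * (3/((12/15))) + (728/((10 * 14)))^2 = -137269/1150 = -119.36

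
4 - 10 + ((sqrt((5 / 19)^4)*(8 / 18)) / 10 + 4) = -6488 / 3249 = -2.00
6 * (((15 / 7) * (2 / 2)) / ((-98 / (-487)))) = 21915 / 343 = 63.89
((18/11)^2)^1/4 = 81/121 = 0.67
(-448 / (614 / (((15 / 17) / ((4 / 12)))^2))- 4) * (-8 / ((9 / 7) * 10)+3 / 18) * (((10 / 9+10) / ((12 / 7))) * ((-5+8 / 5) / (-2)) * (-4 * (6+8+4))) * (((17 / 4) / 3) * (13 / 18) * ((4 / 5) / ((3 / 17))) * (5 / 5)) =-51280222084 / 3357045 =-15275.41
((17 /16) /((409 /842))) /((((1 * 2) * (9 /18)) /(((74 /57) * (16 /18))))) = 529618 /209817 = 2.52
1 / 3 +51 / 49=202 / 147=1.37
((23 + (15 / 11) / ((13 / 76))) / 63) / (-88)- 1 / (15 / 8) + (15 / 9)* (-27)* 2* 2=-715649057 / 3963960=-180.54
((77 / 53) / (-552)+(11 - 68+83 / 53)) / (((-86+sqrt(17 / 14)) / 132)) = 86.19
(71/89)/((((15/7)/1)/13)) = 6461/1335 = 4.84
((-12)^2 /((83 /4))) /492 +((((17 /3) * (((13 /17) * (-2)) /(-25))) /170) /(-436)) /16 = 2134611761 /151338216000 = 0.01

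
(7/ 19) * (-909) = -6363/ 19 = -334.89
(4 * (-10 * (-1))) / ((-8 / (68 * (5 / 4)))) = -425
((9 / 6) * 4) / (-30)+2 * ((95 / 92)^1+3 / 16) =2061 / 920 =2.24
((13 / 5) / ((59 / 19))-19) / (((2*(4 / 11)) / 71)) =-2092299 / 1180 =-1773.13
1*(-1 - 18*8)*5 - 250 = -975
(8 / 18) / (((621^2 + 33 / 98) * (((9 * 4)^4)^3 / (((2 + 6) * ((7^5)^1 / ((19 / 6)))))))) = 823543 / 79745199799383274011623424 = 0.00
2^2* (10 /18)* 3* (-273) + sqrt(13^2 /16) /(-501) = -3647293 /2004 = -1820.01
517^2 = 267289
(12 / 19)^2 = 144 / 361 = 0.40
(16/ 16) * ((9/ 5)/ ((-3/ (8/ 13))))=-24/ 65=-0.37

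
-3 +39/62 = -147/62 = -2.37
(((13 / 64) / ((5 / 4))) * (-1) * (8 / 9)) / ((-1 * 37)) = 13 / 3330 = 0.00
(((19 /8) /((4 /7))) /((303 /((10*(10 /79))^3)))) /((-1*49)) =-593750 /1045735719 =-0.00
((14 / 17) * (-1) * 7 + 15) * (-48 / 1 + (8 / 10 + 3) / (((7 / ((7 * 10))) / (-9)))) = -61230 / 17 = -3601.76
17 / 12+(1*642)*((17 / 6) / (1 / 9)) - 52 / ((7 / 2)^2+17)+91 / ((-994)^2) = 10398073279 / 635166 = 16370.64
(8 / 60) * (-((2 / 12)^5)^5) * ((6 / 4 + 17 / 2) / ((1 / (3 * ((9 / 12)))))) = -1 / 9476762676643233792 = -0.00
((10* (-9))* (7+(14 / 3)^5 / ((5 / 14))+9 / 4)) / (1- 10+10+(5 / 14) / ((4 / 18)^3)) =-1689133544 / 101439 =-16651.72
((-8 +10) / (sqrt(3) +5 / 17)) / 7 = -85 / 2947 +289 *sqrt(3) / 2947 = 0.14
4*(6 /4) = 6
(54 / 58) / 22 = 27 / 638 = 0.04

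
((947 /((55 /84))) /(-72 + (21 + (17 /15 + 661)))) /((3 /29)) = 2306892 /100837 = 22.88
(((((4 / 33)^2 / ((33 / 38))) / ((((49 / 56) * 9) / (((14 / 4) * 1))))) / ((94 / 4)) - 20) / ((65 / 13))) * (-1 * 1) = 304022156 / 76006755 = 4.00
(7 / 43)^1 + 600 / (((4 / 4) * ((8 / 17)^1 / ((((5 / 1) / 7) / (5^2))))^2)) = 40025 / 16856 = 2.37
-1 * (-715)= 715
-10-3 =-13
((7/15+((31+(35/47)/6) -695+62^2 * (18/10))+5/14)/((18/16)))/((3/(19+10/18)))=36249.61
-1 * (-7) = 7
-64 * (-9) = 576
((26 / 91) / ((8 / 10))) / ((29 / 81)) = 405 / 406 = 1.00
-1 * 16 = -16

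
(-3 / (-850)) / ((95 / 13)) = 39 / 80750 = 0.00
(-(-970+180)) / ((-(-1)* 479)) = 790 / 479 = 1.65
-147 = -147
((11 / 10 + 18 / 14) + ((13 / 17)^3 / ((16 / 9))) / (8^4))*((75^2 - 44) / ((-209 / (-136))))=150050128554923 / 17318174720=8664.32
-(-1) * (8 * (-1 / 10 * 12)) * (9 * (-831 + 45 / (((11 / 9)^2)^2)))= 70056.09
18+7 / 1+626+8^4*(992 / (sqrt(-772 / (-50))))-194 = 457+10158080*sqrt(386) / 193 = 1034522.32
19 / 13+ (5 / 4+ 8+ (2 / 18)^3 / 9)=3654529 / 341172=10.71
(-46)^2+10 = 2126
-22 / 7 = -3.14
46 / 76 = 23 / 38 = 0.61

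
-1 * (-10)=10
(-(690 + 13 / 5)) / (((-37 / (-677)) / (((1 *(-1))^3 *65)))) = 30477863 / 37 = 823726.03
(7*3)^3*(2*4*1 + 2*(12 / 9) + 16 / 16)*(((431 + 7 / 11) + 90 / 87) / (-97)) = -14912586990 / 30943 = -481937.34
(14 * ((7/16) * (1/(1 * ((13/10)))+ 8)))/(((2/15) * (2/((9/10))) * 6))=25137/832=30.21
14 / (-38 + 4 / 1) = -7 / 17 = -0.41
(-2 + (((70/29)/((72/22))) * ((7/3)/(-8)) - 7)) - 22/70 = -4178453/438480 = -9.53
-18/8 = -9/4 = -2.25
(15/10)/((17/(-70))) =-6.18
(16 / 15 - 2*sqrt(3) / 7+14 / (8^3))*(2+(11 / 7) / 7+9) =231055 / 18816 - 1100*sqrt(3) / 343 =6.73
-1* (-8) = 8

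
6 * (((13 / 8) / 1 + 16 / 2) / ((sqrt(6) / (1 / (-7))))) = -11 * sqrt(6) / 8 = -3.37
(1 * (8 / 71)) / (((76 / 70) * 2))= 70 / 1349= 0.05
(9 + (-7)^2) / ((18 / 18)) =58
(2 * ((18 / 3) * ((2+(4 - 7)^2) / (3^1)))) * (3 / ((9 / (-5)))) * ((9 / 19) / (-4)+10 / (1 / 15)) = -208835 / 19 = -10991.32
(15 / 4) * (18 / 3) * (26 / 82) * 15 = 8775 / 82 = 107.01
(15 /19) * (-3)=-45 /19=-2.37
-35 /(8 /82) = -1435 /4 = -358.75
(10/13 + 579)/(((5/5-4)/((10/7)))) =-75370/273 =-276.08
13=13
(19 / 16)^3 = 6859 / 4096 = 1.67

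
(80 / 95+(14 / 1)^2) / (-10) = -374 / 19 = -19.68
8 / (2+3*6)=2 / 5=0.40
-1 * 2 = -2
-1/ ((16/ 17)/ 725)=-12325/ 16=-770.31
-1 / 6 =-0.17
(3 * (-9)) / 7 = -27 / 7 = -3.86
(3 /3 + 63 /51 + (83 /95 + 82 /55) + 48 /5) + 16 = 536501 /17765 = 30.20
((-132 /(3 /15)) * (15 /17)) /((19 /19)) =-9900 /17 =-582.35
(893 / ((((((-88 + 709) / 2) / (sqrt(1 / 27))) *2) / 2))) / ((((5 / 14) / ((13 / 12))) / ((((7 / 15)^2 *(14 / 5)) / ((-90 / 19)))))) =-529590971 *sqrt(3) / 4244146875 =-0.22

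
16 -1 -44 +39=10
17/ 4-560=-2223/ 4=-555.75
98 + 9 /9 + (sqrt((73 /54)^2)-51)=2665 /54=49.35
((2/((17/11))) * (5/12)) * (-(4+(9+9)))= -605/51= -11.86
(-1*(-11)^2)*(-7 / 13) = 847 / 13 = 65.15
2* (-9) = -18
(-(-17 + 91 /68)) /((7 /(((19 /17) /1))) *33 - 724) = -20235 /668372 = -0.03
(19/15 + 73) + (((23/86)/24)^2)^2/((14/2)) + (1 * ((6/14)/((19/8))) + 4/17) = 74.68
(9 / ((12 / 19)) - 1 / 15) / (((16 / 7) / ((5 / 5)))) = 5957 / 960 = 6.21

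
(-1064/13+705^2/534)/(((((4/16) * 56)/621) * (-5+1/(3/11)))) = -3659645529/129584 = -28241.49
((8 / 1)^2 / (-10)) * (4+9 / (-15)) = -544 / 25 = -21.76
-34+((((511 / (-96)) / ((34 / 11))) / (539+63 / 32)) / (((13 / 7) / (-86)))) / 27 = -1504910179 / 44269173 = -33.99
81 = 81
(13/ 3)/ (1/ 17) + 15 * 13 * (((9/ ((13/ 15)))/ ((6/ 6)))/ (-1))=-5854/ 3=-1951.33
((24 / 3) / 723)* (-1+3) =16 / 723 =0.02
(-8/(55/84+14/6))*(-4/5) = 2688/1255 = 2.14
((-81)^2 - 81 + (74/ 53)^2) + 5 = 18221841/ 2809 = 6486.95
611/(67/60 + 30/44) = 403260/1187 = 339.73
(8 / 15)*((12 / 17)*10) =64 / 17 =3.76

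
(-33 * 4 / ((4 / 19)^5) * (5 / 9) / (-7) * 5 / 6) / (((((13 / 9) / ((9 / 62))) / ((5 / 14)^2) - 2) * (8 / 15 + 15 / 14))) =2298129384375 / 13279503872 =173.06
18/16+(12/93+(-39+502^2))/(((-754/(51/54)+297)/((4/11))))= -4222982849/23250744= -181.63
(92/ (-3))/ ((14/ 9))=-138/ 7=-19.71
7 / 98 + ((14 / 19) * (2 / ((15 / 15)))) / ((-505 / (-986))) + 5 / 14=222041 / 67165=3.31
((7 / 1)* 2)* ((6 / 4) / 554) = 21 / 554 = 0.04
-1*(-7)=7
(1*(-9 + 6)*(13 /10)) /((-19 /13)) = 507 /190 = 2.67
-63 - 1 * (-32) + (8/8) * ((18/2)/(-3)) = -34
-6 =-6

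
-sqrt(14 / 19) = -sqrt(266) / 19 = -0.86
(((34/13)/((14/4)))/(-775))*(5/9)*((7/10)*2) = -68/90675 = -0.00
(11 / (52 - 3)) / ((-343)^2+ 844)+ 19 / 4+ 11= 365787935 / 23224628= 15.75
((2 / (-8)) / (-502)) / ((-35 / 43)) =-43 / 70280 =-0.00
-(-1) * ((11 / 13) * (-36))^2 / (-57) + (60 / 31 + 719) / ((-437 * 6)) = -227396597 / 13736658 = -16.55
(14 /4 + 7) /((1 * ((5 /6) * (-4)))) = -3.15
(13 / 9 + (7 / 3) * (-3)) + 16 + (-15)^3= -30281 / 9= -3364.56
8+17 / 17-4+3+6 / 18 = 25 / 3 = 8.33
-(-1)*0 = 0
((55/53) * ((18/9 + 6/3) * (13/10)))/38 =0.14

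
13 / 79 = 0.16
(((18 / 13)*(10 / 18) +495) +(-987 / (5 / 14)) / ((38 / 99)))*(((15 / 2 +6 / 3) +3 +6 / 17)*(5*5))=-476077460 / 221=-2154196.65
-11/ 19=-0.58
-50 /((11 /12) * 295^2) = -0.00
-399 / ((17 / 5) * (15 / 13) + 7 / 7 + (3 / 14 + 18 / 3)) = -72618 / 2027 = -35.83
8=8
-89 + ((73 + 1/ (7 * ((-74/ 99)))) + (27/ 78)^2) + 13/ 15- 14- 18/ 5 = -86153489/ 2626260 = -32.80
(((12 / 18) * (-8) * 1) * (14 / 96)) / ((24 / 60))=-1.94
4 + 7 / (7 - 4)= 6.33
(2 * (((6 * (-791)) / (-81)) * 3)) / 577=3164 / 5193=0.61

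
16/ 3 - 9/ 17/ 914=248581/ 46614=5.33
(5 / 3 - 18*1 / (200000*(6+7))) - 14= -48100027 / 3900000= -12.33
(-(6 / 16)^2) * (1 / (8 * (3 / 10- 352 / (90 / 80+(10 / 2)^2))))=855 / 640768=0.00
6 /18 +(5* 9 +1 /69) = 1043 /23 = 45.35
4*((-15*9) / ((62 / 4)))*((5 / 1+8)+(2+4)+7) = -28080 / 31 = -905.81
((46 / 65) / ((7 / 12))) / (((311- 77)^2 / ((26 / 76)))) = 23 / 3034395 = 0.00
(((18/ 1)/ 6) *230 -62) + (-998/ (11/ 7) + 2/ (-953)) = -74356/ 10483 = -7.09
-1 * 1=-1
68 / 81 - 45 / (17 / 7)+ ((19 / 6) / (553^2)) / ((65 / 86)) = -484197718012 / 27371434545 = -17.69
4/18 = 2/9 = 0.22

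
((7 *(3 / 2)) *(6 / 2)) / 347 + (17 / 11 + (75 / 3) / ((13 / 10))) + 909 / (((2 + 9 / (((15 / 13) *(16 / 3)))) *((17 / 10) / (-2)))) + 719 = 201424908829 / 467330578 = 431.01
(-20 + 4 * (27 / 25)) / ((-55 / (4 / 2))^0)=-15.68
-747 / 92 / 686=-747 / 63112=-0.01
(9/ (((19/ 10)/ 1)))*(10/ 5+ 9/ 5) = 18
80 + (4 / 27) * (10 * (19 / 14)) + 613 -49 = 122096 / 189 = 646.01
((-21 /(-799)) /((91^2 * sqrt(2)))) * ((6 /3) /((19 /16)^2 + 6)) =768 * sqrt(2) /1793076649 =0.00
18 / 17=1.06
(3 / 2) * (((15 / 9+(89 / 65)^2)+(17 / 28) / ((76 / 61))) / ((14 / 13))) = 108665639 / 19364800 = 5.61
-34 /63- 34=-2176 /63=-34.54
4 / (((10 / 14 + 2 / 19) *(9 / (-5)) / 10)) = -26600 / 981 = -27.12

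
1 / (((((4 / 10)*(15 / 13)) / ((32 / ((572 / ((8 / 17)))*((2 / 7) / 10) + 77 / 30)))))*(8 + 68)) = 455 / 18601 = 0.02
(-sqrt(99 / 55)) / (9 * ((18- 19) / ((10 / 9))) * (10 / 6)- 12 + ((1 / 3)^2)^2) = 486 * sqrt(5) / 20645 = 0.05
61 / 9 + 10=16.78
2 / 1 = 2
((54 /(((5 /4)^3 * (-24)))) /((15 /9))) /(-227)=432 /141875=0.00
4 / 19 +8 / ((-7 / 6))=-884 / 133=-6.65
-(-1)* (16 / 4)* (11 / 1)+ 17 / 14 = 633 / 14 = 45.21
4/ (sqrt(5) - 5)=-1 - sqrt(5)/ 5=-1.45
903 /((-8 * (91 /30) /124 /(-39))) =179955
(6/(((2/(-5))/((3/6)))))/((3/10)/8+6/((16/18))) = -200/181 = -1.10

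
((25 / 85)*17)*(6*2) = 60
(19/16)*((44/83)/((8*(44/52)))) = 247/2656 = 0.09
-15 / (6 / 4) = -10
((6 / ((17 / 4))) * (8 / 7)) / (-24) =-8 / 119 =-0.07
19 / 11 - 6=-47 / 11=-4.27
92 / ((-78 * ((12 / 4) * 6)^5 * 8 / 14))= -161 / 147386304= -0.00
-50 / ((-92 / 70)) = 38.04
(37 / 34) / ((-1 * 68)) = -37 / 2312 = -0.02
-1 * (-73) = 73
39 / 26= 3 / 2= 1.50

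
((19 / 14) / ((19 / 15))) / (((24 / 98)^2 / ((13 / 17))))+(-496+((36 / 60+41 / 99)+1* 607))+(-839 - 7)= -193969037 / 269280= -720.32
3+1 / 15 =46 / 15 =3.07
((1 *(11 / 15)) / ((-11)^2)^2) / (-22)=-1 / 439230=-0.00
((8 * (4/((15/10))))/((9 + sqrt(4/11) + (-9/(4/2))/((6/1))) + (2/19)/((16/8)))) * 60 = 675220480/4356667 - 14786560 * sqrt(11)/4356667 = 143.73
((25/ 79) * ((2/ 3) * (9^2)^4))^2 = 514727830236622500/ 6241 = 82475217150556.40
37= 37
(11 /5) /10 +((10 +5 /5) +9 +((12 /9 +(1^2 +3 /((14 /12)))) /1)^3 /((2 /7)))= 14327864 /33075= 433.19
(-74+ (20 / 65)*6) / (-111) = 938 / 1443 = 0.65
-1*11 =-11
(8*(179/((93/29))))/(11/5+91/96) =6644480/46841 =141.85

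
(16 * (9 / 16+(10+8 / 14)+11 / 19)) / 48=24925 / 6384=3.90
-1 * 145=-145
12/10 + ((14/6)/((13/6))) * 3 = 288/65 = 4.43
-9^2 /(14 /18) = -729 /7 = -104.14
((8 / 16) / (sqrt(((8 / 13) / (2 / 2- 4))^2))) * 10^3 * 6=14625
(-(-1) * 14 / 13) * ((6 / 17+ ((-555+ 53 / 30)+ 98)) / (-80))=1623923 / 265200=6.12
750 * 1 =750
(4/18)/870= 1/3915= 0.00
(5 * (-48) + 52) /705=-4 /15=-0.27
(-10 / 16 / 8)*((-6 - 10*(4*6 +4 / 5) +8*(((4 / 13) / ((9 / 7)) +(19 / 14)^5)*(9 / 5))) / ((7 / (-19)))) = -39.07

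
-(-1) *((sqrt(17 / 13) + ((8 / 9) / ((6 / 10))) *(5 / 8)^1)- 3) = -56 / 27 + sqrt(221) / 13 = -0.93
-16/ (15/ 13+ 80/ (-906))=-94224/ 6275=-15.02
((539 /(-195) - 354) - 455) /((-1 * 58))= 14.00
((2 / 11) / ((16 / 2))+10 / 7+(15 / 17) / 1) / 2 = 1.17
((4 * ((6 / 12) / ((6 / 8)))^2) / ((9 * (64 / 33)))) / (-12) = -11 / 1296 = -0.01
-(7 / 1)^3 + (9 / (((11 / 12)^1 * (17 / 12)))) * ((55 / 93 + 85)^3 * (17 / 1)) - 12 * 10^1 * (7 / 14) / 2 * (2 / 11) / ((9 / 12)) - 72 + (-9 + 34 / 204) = 145254353124677 / 1966206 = 73875450.04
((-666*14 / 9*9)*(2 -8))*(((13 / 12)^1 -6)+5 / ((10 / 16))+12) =843822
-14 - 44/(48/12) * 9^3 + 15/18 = -48193/6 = -8032.17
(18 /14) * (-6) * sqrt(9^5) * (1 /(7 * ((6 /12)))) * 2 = -52488 /49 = -1071.18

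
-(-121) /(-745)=-121 /745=-0.16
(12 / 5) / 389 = 12 / 1945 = 0.01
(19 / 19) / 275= 1 / 275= 0.00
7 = 7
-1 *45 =-45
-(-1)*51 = 51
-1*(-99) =99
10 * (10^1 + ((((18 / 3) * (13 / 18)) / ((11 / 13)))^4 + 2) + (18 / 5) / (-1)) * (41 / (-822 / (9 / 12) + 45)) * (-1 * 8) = 2708271260272 / 1246402971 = 2172.87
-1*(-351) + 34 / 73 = 351.47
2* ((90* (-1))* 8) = -1440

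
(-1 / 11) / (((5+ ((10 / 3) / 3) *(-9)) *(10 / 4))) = 2 / 275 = 0.01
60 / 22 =30 / 11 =2.73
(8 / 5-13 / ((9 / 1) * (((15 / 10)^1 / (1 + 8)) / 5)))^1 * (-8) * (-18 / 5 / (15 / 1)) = -10016 / 125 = -80.13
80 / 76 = 20 / 19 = 1.05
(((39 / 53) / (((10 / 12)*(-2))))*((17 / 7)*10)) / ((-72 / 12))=663 / 371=1.79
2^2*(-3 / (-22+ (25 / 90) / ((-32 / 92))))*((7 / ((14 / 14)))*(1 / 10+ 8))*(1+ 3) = 279936 / 2345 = 119.38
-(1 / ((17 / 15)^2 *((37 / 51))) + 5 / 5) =-1304 / 629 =-2.07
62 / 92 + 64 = 2975 / 46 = 64.67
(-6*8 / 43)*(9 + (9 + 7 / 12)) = -892 / 43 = -20.74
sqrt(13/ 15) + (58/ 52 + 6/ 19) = sqrt(195)/ 15 + 707/ 494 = 2.36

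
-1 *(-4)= 4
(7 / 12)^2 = 49 / 144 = 0.34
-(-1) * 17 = 17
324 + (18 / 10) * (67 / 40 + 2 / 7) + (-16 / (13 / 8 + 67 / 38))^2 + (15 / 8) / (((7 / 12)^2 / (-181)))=-67321203109 / 103968200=-647.52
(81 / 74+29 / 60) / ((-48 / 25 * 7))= -17515 / 149184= -0.12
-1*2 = -2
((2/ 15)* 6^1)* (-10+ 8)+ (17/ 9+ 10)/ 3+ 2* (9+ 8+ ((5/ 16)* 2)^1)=20311/ 540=37.61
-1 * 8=-8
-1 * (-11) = 11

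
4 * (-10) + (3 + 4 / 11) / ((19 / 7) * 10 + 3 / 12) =-336444 / 8437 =-39.88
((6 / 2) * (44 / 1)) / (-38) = -66 / 19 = -3.47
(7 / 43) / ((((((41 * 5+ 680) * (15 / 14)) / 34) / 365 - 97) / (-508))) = 123563888 / 144819743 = 0.85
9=9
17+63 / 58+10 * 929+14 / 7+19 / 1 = 9329.09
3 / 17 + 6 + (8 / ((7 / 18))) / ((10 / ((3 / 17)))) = 3891 / 595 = 6.54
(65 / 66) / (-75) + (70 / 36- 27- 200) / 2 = -24759 / 220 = -112.54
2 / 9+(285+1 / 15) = 12838 / 45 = 285.29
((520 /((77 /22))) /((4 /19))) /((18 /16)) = 39520 /63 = 627.30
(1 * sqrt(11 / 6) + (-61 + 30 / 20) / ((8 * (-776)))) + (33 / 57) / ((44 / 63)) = 197813 / 235904 + sqrt(66) / 6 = 2.19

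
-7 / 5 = -1.40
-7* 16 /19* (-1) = 112 /19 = 5.89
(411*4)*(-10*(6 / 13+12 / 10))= -27315.69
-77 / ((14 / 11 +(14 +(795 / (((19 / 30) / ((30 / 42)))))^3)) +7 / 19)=-1992683539 / 18653823264152387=-0.00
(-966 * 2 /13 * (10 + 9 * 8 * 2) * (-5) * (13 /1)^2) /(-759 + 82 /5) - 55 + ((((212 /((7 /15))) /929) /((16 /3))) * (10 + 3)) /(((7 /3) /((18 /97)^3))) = -4025820177912895585 /154259509481329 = -26097.71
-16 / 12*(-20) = 26.67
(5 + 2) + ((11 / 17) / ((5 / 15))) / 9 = 368 / 51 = 7.22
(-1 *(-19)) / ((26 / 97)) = 1843 / 26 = 70.88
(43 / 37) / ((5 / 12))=516 / 185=2.79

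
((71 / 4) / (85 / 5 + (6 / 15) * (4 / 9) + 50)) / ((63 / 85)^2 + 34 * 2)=0.00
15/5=3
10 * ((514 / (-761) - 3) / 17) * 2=-55940 / 12937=-4.32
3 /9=1 /3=0.33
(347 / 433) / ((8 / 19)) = 6593 / 3464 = 1.90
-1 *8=-8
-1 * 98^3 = -941192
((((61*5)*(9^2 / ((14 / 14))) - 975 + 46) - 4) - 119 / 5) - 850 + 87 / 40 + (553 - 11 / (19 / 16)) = 3563505 / 152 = 23444.11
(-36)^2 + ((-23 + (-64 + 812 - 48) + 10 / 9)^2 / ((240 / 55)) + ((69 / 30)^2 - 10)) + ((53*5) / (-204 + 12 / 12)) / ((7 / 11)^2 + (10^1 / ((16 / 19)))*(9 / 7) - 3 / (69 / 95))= 60098068723263571 / 563402012400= 106669.96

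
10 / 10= 1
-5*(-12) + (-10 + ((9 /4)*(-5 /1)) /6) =385 /8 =48.12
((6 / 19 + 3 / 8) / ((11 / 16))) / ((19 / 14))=2940 / 3971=0.74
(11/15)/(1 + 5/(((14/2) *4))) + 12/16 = 247/180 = 1.37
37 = 37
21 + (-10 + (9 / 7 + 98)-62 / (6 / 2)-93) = -3.38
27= 27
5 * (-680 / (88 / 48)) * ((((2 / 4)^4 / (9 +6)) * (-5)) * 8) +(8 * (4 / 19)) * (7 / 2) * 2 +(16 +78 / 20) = 712231 / 2090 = 340.78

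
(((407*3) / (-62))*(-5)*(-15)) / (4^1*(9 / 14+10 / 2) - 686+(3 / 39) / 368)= 1533331800 / 688723559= 2.23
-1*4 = -4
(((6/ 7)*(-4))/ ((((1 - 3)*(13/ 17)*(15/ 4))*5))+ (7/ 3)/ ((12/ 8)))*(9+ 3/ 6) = 325831/ 20475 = 15.91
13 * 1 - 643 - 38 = -668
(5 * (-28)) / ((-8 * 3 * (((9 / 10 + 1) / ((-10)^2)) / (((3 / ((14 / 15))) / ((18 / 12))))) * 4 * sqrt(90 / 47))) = 625 * sqrt(470) / 114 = 118.86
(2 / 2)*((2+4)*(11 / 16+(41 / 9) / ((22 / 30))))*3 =10929 / 88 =124.19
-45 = -45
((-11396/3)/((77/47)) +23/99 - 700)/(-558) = 298825/55242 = 5.41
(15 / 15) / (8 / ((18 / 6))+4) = 0.15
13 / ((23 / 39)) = 507 / 23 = 22.04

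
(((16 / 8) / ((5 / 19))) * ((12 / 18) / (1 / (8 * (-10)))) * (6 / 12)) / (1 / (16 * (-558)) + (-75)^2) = -1809408 / 50219999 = -0.04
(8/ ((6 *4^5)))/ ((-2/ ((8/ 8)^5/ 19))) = -1/ 29184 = -0.00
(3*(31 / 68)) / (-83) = -93 / 5644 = -0.02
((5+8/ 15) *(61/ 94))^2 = 25633969/ 1988100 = 12.89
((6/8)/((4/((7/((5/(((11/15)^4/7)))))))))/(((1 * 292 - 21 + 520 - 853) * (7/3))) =-0.00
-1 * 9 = -9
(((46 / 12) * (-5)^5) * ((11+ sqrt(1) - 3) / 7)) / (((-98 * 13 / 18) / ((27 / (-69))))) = -759375 / 8918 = -85.15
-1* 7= -7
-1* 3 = -3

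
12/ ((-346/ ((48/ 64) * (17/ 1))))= -153/ 346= -0.44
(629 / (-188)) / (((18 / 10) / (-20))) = 15725 / 423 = 37.17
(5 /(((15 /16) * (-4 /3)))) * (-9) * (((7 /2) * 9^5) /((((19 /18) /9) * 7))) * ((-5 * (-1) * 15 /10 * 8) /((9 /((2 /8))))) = 286978140 /19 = 15104112.63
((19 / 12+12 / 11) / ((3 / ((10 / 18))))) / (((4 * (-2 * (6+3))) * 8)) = -1765 / 2052864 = -0.00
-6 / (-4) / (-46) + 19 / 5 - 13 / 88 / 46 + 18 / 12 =106547 / 20240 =5.26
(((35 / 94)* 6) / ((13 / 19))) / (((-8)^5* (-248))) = 1995 / 4965269504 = 0.00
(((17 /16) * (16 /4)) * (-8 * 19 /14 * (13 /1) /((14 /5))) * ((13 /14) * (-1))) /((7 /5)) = 1364675 /9604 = 142.09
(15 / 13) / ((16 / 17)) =255 / 208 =1.23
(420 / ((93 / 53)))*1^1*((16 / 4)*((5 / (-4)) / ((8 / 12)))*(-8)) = 445200 / 31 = 14361.29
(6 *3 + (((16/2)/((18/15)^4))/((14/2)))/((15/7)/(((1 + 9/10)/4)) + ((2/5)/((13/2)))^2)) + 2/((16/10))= 7962205543/411014736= 19.37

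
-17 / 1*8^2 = -1088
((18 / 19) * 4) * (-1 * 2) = -144 / 19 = -7.58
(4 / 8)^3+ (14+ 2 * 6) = 209 / 8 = 26.12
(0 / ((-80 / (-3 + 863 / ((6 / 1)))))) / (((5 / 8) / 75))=0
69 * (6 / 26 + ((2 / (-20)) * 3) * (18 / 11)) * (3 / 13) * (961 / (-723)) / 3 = 4111158 / 2240095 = 1.84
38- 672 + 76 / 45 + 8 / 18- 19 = -9763 / 15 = -650.87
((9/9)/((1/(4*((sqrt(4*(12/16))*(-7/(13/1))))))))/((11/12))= -336*sqrt(3)/143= -4.07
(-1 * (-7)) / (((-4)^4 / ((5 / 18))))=35 / 4608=0.01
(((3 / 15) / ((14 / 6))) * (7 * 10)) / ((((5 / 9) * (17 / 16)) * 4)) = 216 / 85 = 2.54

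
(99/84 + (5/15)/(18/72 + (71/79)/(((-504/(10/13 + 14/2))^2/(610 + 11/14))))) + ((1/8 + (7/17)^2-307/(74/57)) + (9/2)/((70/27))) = -12567872879702106069/54081428284257080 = -232.39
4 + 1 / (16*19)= 1217 / 304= 4.00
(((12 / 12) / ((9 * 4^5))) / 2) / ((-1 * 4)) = -1 / 73728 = -0.00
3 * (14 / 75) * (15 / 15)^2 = 14 / 25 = 0.56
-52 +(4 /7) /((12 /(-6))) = -366 /7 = -52.29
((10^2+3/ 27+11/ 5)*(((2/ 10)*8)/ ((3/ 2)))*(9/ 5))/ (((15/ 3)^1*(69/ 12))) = 294656/ 43125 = 6.83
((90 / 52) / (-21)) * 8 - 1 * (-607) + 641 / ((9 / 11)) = 1138234 / 819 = 1389.79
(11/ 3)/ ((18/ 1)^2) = 11/ 972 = 0.01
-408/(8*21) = -17/7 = -2.43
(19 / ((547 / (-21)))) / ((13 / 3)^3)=-10773 / 1201759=-0.01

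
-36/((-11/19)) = 684/11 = 62.18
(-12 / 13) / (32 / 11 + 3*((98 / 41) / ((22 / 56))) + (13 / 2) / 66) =-64944 / 1495793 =-0.04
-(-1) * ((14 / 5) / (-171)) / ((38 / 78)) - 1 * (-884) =4786678 / 5415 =883.97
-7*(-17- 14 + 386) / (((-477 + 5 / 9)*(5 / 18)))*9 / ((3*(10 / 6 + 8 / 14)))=2536191 / 100768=25.17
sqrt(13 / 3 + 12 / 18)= sqrt(5)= 2.24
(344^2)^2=14003408896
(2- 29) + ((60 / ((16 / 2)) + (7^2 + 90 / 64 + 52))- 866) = -25059 / 32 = -783.09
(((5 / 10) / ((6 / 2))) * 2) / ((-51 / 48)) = -16 / 51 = -0.31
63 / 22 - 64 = -1345 / 22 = -61.14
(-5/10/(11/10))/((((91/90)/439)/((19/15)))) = -250230/1001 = -249.98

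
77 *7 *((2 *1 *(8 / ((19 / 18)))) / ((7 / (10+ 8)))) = 399168 / 19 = 21008.84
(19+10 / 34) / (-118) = -0.16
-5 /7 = -0.71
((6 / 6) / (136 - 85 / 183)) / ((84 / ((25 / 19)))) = 1525 / 13195196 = 0.00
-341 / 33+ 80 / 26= -283 / 39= -7.26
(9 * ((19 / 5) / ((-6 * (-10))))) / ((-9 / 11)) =-209 / 300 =-0.70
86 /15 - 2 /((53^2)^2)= 678581336 /118357215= 5.73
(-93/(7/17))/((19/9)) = -14229/133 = -106.98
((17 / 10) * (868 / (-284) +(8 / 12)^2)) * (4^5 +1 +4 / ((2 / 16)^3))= -87190229 / 6390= -13644.79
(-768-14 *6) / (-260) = 213 / 65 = 3.28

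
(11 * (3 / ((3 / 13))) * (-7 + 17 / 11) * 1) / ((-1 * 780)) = 1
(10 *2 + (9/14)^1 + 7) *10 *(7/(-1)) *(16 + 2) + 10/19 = -661760/19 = -34829.47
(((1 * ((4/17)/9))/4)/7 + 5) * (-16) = -85696/1071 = -80.01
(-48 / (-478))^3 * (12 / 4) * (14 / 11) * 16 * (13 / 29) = 120766464 / 4354962161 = 0.03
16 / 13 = 1.23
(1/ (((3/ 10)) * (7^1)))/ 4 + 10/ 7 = 65/ 42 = 1.55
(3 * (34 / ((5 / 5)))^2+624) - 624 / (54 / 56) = 31004 / 9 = 3444.89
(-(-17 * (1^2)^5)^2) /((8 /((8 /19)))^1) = -289 /19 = -15.21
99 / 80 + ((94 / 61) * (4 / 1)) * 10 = 306839 / 4880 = 62.88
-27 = -27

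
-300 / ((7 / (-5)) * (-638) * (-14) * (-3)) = -125 / 15631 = -0.01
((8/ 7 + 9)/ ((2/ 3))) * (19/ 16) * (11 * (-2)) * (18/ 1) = -400653/ 56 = -7154.52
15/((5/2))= 6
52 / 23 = 2.26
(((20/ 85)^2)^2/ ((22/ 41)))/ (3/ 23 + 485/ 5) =60352/ 1026222527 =0.00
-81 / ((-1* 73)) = 81 / 73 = 1.11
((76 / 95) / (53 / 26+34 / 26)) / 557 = 104 / 242295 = 0.00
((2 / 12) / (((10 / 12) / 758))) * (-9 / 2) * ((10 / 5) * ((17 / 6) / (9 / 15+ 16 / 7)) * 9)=-1217727 / 101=-12056.70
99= 99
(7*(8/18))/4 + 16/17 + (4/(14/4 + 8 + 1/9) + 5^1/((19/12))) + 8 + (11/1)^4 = 468598036/31977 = 14654.22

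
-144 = -144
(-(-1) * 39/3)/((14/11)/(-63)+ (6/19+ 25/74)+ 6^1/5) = 9047610/1276009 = 7.09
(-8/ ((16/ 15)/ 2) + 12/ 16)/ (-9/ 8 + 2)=-114/ 7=-16.29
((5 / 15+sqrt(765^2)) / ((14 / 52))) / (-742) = -4264 / 1113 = -3.83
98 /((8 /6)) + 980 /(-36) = 833 /18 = 46.28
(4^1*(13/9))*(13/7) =676/63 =10.73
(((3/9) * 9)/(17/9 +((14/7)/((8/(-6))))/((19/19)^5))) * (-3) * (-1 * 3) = 486/7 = 69.43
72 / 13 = 5.54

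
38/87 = 0.44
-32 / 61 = -0.52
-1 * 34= -34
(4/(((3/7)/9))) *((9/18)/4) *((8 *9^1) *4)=3024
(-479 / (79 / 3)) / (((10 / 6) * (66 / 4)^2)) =-1916 / 47795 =-0.04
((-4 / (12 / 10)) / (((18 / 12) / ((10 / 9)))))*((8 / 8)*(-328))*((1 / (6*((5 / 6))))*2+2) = 52480 / 27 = 1943.70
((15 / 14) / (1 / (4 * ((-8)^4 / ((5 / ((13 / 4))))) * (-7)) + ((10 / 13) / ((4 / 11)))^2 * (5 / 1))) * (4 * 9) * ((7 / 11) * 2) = 19382272 / 8833891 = 2.19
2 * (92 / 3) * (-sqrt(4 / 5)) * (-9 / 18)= 184 * sqrt(5) / 15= 27.43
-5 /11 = -0.45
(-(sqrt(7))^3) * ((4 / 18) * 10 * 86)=-3539.43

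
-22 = -22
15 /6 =5 /2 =2.50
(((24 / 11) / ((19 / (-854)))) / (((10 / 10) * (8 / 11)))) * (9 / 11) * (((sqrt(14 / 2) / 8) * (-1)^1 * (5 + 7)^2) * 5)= 2075220 * sqrt(7) / 209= 26270.41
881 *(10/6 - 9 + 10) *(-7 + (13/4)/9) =-421118/27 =-15596.96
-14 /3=-4.67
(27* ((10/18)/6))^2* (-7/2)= -175/8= -21.88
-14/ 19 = -0.74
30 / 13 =2.31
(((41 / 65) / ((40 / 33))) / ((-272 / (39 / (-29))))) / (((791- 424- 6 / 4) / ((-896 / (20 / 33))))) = -937629 / 90095750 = -0.01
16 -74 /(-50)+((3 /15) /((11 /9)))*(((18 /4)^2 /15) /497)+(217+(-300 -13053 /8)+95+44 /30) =-5250543611 /3280200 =-1600.68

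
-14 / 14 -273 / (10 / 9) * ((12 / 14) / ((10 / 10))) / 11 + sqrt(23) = -1108 / 55 + sqrt(23) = -15.35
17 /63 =0.27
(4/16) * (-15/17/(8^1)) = -15/544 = -0.03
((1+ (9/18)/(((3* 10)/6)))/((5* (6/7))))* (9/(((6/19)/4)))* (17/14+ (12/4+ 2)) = 18183/100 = 181.83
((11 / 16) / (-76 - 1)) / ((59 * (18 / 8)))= -0.00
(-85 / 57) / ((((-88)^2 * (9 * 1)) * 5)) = -17 / 3972672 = -0.00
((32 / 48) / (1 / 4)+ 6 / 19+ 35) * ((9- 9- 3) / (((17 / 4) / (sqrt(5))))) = -8660 * sqrt(5) / 323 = -59.95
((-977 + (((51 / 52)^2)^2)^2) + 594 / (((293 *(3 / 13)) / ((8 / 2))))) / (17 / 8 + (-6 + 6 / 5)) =73698019882120637735 / 209501993648709632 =351.78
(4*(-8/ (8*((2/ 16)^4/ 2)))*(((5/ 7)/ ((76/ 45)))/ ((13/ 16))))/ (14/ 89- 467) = 2624716800/ 71838221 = 36.54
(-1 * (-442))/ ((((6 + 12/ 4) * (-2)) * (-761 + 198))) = 221/ 5067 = 0.04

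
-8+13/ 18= -131/ 18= -7.28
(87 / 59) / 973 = 87 / 57407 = 0.00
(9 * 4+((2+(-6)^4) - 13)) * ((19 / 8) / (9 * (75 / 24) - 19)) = 25099 / 73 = 343.82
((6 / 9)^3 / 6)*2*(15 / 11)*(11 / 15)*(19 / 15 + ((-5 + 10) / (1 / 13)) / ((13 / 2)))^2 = 12.54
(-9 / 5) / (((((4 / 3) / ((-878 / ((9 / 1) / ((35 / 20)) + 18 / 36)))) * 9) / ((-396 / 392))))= -130383 / 5530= -23.58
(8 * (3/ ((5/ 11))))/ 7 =264/ 35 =7.54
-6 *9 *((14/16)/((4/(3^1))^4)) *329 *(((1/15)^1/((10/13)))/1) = -21825531/51200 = -426.28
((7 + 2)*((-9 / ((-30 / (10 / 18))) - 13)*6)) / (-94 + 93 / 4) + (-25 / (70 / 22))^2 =991903 / 13867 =71.53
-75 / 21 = -25 / 7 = -3.57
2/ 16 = 1/ 8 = 0.12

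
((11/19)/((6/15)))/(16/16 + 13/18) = 0.84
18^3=5832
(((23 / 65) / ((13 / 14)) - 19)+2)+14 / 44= -303031 / 18590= -16.30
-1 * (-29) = 29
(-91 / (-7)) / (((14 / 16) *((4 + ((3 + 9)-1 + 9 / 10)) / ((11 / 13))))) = 880 / 1113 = 0.79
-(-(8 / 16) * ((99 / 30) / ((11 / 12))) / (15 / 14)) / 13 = 42 / 325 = 0.13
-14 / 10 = -1.40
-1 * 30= -30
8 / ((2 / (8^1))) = 32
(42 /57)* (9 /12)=21 /38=0.55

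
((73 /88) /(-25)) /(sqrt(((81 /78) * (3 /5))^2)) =-949 /17820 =-0.05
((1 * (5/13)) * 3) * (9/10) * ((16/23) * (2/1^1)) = 432/299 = 1.44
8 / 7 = 1.14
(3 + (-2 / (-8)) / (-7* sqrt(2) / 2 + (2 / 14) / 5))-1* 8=-600265 / 120046-8575* sqrt(2) / 240092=-5.05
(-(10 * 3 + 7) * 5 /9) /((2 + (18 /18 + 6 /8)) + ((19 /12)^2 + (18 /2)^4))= -592 /189137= -0.00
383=383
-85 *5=-425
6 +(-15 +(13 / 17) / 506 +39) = 258073 / 8602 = 30.00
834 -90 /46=832.04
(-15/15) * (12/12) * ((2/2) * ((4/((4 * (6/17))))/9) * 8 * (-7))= 476/27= 17.63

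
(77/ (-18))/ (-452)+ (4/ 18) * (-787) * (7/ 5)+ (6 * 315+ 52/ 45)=7441369/ 4520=1646.32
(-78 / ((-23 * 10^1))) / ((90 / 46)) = 13 / 75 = 0.17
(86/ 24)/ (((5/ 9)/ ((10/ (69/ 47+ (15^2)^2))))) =2021/ 1586296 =0.00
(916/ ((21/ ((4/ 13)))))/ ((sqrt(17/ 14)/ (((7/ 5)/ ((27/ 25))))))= 18320 *sqrt(238)/ 17901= 15.79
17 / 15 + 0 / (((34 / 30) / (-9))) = 17 / 15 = 1.13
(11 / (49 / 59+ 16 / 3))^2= 3790809 / 1190281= 3.18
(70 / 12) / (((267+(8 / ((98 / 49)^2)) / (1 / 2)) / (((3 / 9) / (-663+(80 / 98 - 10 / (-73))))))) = -0.00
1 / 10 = 0.10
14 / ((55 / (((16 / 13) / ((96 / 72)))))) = 168 / 715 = 0.23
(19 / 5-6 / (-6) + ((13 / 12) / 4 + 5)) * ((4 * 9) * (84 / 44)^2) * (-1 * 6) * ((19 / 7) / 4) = -5379.82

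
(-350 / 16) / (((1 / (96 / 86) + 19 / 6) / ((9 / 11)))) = -630 / 143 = -4.41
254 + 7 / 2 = 515 / 2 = 257.50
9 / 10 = 0.90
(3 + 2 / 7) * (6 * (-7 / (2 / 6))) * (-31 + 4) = 11178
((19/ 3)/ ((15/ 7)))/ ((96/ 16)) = 133/ 270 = 0.49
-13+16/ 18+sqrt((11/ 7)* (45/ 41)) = -109/ 9+3* sqrt(15785)/ 287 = -10.80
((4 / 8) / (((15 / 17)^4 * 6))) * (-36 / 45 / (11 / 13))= -1085773 / 8353125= -0.13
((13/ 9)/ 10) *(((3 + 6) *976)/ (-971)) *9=-57096/ 4855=-11.76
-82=-82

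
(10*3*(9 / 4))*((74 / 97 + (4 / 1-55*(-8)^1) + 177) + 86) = 9268155 / 194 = 47773.99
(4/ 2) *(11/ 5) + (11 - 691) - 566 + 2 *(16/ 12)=-1238.93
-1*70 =-70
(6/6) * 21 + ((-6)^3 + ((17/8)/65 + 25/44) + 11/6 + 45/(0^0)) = -2532229/17160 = -147.57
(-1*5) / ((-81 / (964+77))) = 1735 / 27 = 64.26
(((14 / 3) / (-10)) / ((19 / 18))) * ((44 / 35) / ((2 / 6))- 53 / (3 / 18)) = 65988 / 475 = 138.92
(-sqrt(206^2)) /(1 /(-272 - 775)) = 215682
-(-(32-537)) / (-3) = 505 / 3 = 168.33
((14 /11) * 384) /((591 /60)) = 107520 /2167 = 49.62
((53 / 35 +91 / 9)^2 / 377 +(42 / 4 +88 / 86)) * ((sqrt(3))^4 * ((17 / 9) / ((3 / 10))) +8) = 3707770249223 / 4825609425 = 768.35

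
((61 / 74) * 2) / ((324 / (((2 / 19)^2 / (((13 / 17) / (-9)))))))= -1037 / 1562769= -0.00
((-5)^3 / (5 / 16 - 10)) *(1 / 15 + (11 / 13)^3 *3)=4967360 / 204321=24.31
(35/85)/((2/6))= 21/17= 1.24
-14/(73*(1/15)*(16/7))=-735/584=-1.26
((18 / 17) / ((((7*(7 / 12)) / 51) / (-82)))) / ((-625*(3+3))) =8856 / 30625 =0.29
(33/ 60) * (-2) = -11/ 10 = -1.10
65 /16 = 4.06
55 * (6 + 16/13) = 5170/13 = 397.69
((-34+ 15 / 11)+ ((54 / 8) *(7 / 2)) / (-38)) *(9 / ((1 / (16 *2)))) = -2001870 / 209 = -9578.33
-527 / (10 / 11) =-5797 / 10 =-579.70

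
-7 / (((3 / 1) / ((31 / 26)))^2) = -6727 / 6084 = -1.11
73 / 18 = 4.06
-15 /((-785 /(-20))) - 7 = -1159 /157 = -7.38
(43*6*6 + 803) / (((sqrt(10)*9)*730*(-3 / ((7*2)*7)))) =-115199*sqrt(10) / 98550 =-3.70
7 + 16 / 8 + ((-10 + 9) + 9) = 17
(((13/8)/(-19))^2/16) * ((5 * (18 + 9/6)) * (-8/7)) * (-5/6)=54925/1293824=0.04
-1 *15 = -15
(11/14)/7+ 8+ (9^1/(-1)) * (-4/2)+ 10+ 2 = 3735/98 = 38.11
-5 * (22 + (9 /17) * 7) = -2185 /17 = -128.53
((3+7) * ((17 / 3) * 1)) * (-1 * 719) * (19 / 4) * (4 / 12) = -64510.28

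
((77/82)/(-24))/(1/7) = -539/1968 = -0.27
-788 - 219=-1007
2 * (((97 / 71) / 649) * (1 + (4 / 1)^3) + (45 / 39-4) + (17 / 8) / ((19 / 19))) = -2800205 / 2396108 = -1.17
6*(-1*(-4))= 24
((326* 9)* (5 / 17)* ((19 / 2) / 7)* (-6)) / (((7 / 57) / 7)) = -47662830 / 119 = -400527.98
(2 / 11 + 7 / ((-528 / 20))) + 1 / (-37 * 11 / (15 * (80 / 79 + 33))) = -515813 / 385836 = -1.34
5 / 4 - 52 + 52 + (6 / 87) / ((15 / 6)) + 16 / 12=4543 / 1740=2.61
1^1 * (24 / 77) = 0.31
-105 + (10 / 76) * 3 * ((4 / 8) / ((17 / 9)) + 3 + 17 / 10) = -33282 / 323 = -103.04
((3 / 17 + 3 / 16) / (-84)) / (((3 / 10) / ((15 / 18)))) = -275 / 22848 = -0.01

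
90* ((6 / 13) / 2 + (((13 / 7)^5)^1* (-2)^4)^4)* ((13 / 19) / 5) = 291449177596746391233046434678 / 1516053059654628019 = 192242069458.40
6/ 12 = 1/ 2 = 0.50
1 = 1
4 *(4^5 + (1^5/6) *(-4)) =12280/3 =4093.33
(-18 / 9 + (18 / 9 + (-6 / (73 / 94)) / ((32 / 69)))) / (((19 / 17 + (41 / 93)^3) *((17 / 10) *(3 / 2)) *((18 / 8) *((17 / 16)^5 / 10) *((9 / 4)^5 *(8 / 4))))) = -43223572419706880 / 279743896517200281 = -0.15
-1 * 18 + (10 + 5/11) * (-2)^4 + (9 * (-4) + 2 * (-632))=-12658/11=-1150.73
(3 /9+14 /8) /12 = 25 /144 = 0.17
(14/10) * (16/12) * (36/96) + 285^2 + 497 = 817227/10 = 81722.70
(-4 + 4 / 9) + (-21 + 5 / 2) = -397 / 18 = -22.06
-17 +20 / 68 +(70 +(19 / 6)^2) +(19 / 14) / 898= 60901793 / 961758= 63.32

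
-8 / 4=-2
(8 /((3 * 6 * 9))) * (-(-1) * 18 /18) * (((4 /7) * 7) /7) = 16 /567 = 0.03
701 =701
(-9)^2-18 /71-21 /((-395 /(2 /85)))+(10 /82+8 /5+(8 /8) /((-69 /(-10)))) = 557139778208 /6743840925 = 82.61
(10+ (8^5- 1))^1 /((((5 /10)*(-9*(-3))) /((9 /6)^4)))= 98331 /8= 12291.38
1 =1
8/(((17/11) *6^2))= 22/153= 0.14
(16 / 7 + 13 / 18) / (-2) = -379 / 252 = -1.50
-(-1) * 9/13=9/13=0.69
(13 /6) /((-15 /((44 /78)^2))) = -242 /5265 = -0.05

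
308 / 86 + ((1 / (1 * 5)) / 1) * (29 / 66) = 52067 / 14190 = 3.67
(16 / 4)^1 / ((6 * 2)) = 1 / 3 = 0.33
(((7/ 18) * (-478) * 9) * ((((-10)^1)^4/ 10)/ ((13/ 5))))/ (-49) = 1195000/ 91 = 13131.87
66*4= 264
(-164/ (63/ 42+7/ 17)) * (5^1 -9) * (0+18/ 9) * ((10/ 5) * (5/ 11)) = 89216/ 143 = 623.89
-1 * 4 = -4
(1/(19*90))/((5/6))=0.00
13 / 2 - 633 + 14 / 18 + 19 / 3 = -11149 / 18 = -619.39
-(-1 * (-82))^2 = -6724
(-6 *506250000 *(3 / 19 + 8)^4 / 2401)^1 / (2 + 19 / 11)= -19285715882812500000 / 12828929561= -1503298914.47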